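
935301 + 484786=1420087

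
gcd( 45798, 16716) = 6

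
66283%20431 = 4990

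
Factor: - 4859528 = - 2^3*127^1*4783^1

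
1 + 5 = 6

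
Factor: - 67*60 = -4020 = - 2^2*3^1*5^1*67^1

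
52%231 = 52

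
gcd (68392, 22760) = 8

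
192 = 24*8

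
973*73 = 71029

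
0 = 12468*0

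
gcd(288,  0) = 288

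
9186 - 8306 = 880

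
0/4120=0 = 0.00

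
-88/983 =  - 1+895/983 = - 0.09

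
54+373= 427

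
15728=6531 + 9197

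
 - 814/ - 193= 4 + 42/193=4.22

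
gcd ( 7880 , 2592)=8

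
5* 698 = 3490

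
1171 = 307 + 864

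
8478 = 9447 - 969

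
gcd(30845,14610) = 5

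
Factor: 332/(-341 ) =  - 2^2*11^( - 1 )*31^ ( - 1 )*83^1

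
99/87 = 1 + 4/29 =1.14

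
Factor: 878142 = 2^1*3^1*19^1*7703^1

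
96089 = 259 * 371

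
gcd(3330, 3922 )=74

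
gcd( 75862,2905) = 83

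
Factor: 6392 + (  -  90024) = -83632 = - 2^4* 5227^1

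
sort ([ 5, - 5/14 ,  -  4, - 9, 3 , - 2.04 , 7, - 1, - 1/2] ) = [-9 , - 4, - 2.04 ,  -  1,- 1/2, - 5/14,3, 5,7] 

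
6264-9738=-3474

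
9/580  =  9/580 =0.02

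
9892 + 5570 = 15462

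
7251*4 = 29004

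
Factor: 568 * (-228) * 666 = -86249664 = - 2^6*3^3*19^1*37^1*71^1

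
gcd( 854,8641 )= 1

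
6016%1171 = 161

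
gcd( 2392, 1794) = 598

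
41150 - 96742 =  - 55592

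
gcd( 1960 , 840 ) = 280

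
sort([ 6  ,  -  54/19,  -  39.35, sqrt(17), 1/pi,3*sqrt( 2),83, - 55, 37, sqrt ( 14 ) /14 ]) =[-55, - 39.35, - 54/19,  sqrt(14)/14, 1/pi,  sqrt(17 ),3*sqrt( 2),  6, 37, 83 ]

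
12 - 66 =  - 54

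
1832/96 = 19 + 1/12 = 19.08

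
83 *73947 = 6137601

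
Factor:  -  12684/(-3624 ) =7/2 = 2^(-1)*7^1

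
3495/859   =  4+59/859=4.07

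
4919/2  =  2459+1/2 = 2459.50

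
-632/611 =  - 2 + 590/611= -1.03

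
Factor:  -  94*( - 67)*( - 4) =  - 2^3*47^1*67^1 =- 25192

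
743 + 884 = 1627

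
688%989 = 688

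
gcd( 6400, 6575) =25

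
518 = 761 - 243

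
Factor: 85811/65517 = 3^( - 1)*11^1*29^1*269^1*21839^( - 1 )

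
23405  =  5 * 4681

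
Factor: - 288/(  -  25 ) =2^5*3^2 * 5^ ( - 2 )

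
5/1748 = 5/1748  =  0.00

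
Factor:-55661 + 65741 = 10080 = 2^5*3^2 * 5^1*7^1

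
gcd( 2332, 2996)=4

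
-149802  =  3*( - 49934) 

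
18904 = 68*278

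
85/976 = 85/976 = 0.09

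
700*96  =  67200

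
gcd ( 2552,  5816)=8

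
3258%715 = 398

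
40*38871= 1554840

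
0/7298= 0 = 0.00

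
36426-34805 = 1621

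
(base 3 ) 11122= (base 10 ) 125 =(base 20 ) 65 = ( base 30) 45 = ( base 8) 175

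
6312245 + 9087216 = 15399461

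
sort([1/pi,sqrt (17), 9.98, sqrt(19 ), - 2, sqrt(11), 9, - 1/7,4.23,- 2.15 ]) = [ -2.15 ,-2, - 1/7,  1/pi , sqrt( 11),sqrt ( 17),4.23, sqrt (19),9, 9.98 ] 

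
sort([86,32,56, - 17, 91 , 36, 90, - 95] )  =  [ - 95, - 17, 32,  36,56, 86, 90, 91 ] 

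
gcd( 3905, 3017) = 1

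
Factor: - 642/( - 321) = 2 = 2^1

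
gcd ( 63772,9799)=1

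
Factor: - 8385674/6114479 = - 2^1 * 7^( - 1 ) * 11^1 * 381167^1*873497^( - 1)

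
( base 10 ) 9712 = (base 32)9FG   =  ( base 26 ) E9E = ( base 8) 22760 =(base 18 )1BHA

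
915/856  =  1+59/856 = 1.07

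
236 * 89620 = 21150320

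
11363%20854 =11363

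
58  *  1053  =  61074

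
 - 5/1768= - 5/1768 = - 0.00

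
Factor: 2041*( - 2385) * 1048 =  - 2^3*3^2*5^1*13^1*53^1*131^1*157^1=-5101438680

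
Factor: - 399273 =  - 3^1*7^1* 19013^1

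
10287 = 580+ 9707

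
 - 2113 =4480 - 6593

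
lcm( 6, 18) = 18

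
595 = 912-317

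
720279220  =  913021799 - 192742579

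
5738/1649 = 3+ 791/1649 = 3.48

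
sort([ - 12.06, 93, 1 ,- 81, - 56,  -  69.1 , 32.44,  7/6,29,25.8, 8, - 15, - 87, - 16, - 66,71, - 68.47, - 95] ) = [ - 95, - 87 , - 81,  -  69.1, - 68.47,  -  66  ,-56,-16,  -  15, - 12.06,1,7/6,  8,25.8 , 29, 32.44,71, 93 ] 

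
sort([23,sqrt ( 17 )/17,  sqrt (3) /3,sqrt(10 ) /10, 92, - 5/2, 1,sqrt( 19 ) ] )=[ - 5/2 , sqrt(17)/17, sqrt (10 ) /10,sqrt(3 ) /3, 1, sqrt( 19),23,92 ]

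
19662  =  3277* 6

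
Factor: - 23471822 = -2^1 * 11^2*23^1*4217^1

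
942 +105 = 1047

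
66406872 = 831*79912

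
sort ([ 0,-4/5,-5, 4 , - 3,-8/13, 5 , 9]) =[ - 5, - 3,- 4/5,-8/13,0  ,  4, 5,9]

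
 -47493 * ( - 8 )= 379944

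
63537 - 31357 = 32180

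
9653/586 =16 + 277/586 = 16.47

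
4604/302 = 15  +  37/151 =15.25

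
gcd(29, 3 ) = 1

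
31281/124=31281/124 = 252.27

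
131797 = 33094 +98703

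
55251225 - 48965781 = 6285444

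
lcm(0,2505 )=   0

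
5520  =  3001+2519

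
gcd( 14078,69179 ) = 1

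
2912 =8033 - 5121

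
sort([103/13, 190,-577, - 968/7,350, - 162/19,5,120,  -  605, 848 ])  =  [ - 605, -577,  -  968/7, - 162/19,5,103/13,120,  190,  350, 848 ] 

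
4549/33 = 137 + 28/33 = 137.85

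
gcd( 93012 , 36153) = 3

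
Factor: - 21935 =-5^1*41^1*107^1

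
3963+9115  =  13078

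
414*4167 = 1725138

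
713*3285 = 2342205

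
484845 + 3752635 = 4237480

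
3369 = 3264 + 105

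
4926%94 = 38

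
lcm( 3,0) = 0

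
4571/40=4571/40 = 114.28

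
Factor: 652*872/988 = 142136/247 = 2^3*13^(-1 ) * 19^ ( - 1 ) * 109^1*163^1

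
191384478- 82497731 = 108886747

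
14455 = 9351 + 5104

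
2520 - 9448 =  - 6928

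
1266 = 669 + 597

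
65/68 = 65/68 = 0.96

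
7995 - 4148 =3847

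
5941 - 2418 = 3523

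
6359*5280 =33575520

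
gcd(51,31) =1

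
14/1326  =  7/663=0.01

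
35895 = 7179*5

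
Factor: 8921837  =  8921837^1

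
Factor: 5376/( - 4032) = -2^2*3^( - 1)=- 4/3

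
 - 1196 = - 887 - 309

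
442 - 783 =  - 341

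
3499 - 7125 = - 3626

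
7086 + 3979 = 11065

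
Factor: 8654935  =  5^1*727^1*2381^1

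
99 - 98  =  1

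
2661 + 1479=4140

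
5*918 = 4590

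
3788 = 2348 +1440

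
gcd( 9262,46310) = 9262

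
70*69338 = 4853660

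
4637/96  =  4637/96 = 48.30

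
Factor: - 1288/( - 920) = 5^ (  -  1 )*7^1 = 7/5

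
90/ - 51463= - 1+51373/51463 = - 0.00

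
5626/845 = 5626/845 = 6.66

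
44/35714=22/17857 = 0.00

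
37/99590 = 37/99590 =0.00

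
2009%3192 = 2009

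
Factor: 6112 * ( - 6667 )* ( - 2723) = 2^5*7^1 * 59^1*113^1*191^1*389^1=110958720992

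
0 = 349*0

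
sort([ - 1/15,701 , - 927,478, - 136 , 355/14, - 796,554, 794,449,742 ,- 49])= [-927, -796,-136,-49,-1/15, 355/14,449,478 , 554,701,742,794]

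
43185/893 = 48+321/893 = 48.36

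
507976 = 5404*94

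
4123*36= 148428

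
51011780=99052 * 515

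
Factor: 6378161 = 251^1*25411^1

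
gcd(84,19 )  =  1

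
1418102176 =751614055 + 666488121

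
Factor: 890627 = 37^1*24071^1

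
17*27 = 459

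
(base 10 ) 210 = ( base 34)66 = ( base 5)1320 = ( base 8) 322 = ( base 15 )e0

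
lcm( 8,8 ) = 8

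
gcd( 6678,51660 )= 126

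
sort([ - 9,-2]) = [-9 , - 2]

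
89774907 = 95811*937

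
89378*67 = 5988326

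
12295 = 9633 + 2662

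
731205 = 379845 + 351360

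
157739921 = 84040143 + 73699778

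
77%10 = 7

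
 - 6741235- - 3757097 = - 2984138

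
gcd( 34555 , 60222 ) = 1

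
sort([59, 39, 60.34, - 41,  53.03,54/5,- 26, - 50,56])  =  [ - 50, - 41, - 26 , 54/5, 39,53.03, 56, 59, 60.34]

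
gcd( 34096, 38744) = 8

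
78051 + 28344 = 106395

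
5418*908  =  4919544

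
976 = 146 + 830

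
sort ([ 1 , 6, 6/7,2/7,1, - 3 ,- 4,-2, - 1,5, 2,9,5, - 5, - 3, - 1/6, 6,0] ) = [ - 5, - 4,-3, - 3, - 2,-1, - 1/6,0,  2/7,6/7, 1,1,2,5,  5, 6, 6,9]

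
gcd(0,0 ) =0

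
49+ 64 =113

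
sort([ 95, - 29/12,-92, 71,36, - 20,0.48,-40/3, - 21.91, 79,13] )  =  [-92, - 21.91 ,-20, - 40/3, - 29/12, 0.48, 13 , 36,71,79,  95]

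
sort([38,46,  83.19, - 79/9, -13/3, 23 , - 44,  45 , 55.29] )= [ - 44,- 79/9, - 13/3,23,  38,45 , 46,  55.29, 83.19]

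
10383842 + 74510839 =84894681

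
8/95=8/95 = 0.08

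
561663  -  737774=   -  176111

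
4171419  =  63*66213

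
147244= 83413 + 63831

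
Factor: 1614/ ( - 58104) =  - 1/36 = -2^(-2)*3^(-2)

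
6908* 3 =20724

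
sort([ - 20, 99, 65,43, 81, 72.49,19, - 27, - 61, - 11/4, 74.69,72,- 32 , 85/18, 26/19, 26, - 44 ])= [  -  61, - 44, - 32,  -  27,-20, - 11/4, 26/19, 85/18, 19 , 26, 43, 65, 72,72.49, 74.69,81, 99] 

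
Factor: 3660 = 2^2*3^1*5^1*61^1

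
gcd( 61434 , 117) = 9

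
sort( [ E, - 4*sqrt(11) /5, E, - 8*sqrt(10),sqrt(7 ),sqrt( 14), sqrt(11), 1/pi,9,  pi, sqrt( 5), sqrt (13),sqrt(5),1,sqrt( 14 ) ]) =[  -  8 * sqrt( 10),-4* sqrt( 11) /5,1/pi, 1, sqrt(5 ),sqrt(5),sqrt(7 ), E,E, pi,sqrt(11), sqrt(13 ),sqrt( 14),sqrt( 14),9] 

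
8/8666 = 4/4333 = 0.00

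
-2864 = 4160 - 7024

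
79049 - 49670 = 29379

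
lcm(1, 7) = 7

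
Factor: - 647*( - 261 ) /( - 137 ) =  - 3^2*29^1*137^(  -  1 )*647^1= - 168867/137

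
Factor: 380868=2^2*3^1*17^1*1867^1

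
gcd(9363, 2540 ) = 1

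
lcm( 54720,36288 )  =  3447360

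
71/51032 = 71/51032 = 0.00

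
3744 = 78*48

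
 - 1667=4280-5947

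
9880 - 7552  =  2328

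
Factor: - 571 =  - 571^1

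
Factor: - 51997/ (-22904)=2^ (  -  3)*7^(- 1)*11^1*29^1*163^1  *  409^( - 1 ) 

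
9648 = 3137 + 6511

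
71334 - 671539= - 600205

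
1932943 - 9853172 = - 7920229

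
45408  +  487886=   533294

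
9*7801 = 70209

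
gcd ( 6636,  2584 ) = 4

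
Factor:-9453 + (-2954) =-12407 =- 19^1*653^1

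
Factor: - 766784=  - 2^6*11981^1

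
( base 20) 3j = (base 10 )79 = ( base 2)1001111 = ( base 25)34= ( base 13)61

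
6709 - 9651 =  - 2942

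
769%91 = 41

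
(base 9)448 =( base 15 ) 198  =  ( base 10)368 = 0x170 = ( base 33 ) B5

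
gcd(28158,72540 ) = 78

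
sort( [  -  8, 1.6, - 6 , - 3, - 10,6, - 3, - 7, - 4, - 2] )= [-10, - 8 , - 7, - 6, - 4,-3, - 3, - 2,1.6,6] 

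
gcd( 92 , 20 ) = 4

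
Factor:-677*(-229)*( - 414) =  - 2^1*3^2 * 23^1* 229^1*677^1 = -  64183662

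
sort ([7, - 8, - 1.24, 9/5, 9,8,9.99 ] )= [ - 8, - 1.24, 9/5, 7, 8, 9,9.99 ]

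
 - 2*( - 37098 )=74196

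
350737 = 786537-435800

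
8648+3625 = 12273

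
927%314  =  299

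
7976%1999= 1979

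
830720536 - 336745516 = 493975020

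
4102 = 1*4102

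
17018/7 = 17018/7= 2431.14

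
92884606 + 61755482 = 154640088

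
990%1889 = 990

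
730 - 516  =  214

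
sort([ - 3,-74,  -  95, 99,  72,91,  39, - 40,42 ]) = [ - 95, - 74, - 40, - 3 , 39 , 42,72,91, 99] 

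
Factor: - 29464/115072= - 127/496  =  - 2^( - 4)*31^(  -  1 )*127^1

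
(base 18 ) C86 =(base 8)7706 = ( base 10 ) 4038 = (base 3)12112120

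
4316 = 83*52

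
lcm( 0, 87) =0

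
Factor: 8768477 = 8768477^1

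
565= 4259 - 3694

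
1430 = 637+793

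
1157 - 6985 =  - 5828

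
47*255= 11985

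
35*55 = 1925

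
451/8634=451/8634 = 0.05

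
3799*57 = 216543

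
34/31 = 34/31 = 1.10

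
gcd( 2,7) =1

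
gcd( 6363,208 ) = 1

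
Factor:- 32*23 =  - 736 =- 2^5*23^1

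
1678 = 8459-6781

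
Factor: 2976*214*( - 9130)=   -  2^7 * 3^1*5^1 * 11^1*31^1*83^1 * 107^1 = - 5814568320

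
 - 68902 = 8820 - 77722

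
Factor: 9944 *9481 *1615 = 152260688360=2^3*5^1 * 11^1*17^1*19^2*113^1 * 499^1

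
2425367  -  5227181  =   - 2801814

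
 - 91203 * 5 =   -  456015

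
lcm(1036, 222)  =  3108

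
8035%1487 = 600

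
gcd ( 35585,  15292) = 1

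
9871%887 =114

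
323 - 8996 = -8673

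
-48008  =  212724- 260732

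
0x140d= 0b1010000001101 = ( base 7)20652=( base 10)5133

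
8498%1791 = 1334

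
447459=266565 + 180894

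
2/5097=2/5097 = 0.00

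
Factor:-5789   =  -7^1*827^1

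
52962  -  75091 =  - 22129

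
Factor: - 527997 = -3^1*43^1*4093^1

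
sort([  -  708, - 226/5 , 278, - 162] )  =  [-708, - 162,-226/5,278] 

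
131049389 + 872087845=1003137234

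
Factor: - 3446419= - 41^1*84059^1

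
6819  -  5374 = 1445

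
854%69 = 26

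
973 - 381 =592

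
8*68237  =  545896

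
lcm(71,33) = 2343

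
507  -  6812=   -  6305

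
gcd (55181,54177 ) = 1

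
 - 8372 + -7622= -15994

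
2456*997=2448632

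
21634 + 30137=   51771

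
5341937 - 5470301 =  - 128364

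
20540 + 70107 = 90647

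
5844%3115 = 2729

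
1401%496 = 409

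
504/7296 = 21/304 = 0.07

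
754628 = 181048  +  573580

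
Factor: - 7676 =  - 2^2*19^1*101^1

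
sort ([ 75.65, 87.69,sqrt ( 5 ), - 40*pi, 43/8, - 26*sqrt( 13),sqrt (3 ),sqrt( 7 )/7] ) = [ - 40*pi,-26*sqrt( 13),sqrt( 7 )/7,sqrt( 3) , sqrt(  5 ), 43/8,75.65,87.69 ]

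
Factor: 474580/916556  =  5^1*61^1*389^1 * 229139^(  -  1) = 118645/229139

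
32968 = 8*4121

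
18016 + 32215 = 50231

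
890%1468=890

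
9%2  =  1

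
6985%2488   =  2009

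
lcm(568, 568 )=568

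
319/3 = 106 + 1/3 = 106.33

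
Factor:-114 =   -  2^1*3^1*19^1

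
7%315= 7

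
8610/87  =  98 + 28/29  =  98.97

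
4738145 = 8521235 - 3783090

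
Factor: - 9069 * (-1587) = 3^2 * 23^2*3023^1 = 14392503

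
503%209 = 85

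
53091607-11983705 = 41107902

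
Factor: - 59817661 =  - 59817661^1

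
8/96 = 1/12 =0.08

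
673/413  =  1  +  260/413  =  1.63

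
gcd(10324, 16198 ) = 178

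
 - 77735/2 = -77735/2 =- 38867.50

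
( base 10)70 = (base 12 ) 5a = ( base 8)106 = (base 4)1012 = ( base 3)2121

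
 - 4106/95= - 4106/95 = - 43.22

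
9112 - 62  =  9050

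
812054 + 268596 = 1080650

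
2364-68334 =-65970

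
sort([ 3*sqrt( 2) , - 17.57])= [ - 17.57,3*sqrt( 2 ) ]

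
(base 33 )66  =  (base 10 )204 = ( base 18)b6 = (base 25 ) 84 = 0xcc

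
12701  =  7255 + 5446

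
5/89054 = 5/89054 = 0.00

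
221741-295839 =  - 74098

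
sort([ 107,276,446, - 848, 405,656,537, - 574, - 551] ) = [ - 848, - 574, - 551, 107, 276,405, 446,537, 656 ]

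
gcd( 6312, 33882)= 6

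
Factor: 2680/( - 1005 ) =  - 2^3 *3^( - 1 ) = - 8/3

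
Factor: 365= 5^1 * 73^1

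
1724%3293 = 1724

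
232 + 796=1028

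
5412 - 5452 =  - 40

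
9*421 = 3789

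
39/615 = 13/205 = 0.06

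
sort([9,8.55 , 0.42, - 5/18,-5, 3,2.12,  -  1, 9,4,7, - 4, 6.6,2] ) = [ - 5, - 4, - 1 , - 5/18,0.42,2, 2.12,3,4,6.6,7,8.55,9,9 ]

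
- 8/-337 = 8/337 = 0.02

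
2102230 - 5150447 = -3048217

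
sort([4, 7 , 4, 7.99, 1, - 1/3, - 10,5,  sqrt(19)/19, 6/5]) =[ - 10,-1/3,sqrt(19 ) /19, 1,6/5, 4,  4, 5, 7, 7.99 ]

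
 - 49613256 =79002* ( - 628)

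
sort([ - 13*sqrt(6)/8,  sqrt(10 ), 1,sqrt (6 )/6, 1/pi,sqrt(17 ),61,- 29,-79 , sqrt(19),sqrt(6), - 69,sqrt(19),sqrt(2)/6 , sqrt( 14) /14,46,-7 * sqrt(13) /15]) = [ - 79, - 69, - 29,-13*sqrt(6 ) /8,-7* sqrt( 13) /15,  sqrt(2 )/6,  sqrt (14) /14,1/pi, sqrt (6) /6,1, sqrt(6),sqrt(  10), sqrt( 17), sqrt(19 ),sqrt(19 ), 46, 61]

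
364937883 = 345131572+19806311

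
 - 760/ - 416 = 1+43/52 = 1.83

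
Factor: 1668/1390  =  2^1*3^1*5^(-1)  =  6/5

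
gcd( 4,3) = 1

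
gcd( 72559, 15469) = 1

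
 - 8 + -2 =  - 10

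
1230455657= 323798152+906657505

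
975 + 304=1279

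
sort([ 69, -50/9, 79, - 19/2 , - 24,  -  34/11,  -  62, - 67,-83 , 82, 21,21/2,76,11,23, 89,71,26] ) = [-83, - 67,-62, - 24, - 19/2 , - 50/9 , - 34/11, 21/2, 11, 21, 23, 26, 69,71,76, 79 , 82,89]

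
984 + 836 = 1820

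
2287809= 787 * 2907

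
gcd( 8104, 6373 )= 1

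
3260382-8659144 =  - 5398762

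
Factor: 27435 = 3^1 * 5^1*31^1 * 59^1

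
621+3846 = 4467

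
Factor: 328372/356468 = 7^( - 1 )*11^1*17^1*29^( - 1 ) = 187/203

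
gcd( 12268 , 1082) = 2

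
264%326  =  264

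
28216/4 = 7054 = 7054.00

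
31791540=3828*8305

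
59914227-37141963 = 22772264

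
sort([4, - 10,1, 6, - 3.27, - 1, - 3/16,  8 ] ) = [ - 10, - 3.27, - 1, - 3/16,1,4, 6,8] 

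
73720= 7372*10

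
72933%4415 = 2293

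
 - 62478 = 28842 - 91320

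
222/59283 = 74/19761 = 0.00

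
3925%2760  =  1165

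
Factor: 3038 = 2^1 *7^2*  31^1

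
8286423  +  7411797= 15698220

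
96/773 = 96/773  =  0.12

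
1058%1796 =1058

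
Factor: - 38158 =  -2^1*19079^1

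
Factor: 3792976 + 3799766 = 7592742 = 2^1*3^2*19^1*149^2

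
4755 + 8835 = 13590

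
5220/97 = 53 + 79/97= 53.81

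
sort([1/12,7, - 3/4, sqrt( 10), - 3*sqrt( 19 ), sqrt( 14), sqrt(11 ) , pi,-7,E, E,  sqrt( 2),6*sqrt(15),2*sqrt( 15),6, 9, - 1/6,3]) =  [  -  3*sqrt(19),- 7, - 3/4,- 1/6, 1/12,sqrt (2 ),E,E,3,pi,sqrt(10), sqrt( 11), sqrt(14), 6, 7,  2* sqrt( 15),9,6*sqrt( 15 )]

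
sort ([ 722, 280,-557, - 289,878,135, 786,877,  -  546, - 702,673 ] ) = [ - 702, - 557 , - 546, - 289,135,280, 673,  722,786,  877 , 878]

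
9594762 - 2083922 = 7510840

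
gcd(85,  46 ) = 1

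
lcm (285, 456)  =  2280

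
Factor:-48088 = - 2^3 *6011^1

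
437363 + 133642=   571005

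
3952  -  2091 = 1861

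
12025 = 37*325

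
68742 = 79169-10427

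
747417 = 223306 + 524111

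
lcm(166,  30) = 2490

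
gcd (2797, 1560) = 1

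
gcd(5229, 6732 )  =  9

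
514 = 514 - 0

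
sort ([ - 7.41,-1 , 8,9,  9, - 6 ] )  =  [-7.41, - 6,  -  1, 8,9,9 ] 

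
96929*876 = 84909804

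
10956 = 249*44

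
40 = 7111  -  7071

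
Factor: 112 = 2^4*7^1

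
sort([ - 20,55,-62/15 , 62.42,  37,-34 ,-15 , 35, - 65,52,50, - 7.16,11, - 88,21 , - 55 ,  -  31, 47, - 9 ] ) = [ - 88, - 65 , -55 , - 34, - 31, - 20,-15, - 9, - 7.16 , - 62/15 , 11,21,35 , 37,47, 50,52 , 55, 62.42] 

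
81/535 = 81/535 = 0.15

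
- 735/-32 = 735/32 = 22.97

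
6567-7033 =-466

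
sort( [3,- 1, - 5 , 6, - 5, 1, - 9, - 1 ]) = [ - 9, -5, - 5,-1,-1, 1,3,6]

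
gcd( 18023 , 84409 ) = 1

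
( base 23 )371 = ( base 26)2F7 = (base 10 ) 1749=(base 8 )3325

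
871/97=871/97 = 8.98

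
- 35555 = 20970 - 56525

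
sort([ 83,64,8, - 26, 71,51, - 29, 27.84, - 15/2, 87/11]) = [ - 29, - 26, - 15/2, 87/11, 8,27.84, 51, 64,71,83 ]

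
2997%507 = 462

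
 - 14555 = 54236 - 68791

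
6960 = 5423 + 1537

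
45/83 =45/83 = 0.54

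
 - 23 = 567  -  590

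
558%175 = 33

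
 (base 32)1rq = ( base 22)3l0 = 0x77A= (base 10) 1914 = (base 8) 3572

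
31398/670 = 46 + 289/335 = 46.86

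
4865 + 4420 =9285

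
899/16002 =899/16002 = 0.06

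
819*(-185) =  - 151515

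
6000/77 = 77+71/77=77.92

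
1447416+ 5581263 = 7028679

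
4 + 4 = 8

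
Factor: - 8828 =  - 2^2*2207^1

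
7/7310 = 7/7310 = 0.00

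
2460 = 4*615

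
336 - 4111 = -3775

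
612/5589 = 68/621 = 0.11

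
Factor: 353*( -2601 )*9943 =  - 9129195279 = - 3^2*17^2*61^1*163^1 * 353^1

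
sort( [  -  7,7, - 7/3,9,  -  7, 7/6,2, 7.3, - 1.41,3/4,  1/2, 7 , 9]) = [ - 7, - 7, - 7/3, - 1.41, 1/2,3/4,7/6,2,7, 7,7.3, 9,  9]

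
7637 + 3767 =11404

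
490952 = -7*( - 70136 )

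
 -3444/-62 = 55 + 17/31 = 55.55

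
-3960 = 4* (-990) 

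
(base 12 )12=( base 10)14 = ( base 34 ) e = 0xe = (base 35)E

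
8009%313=184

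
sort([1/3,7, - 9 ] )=[-9, 1/3, 7]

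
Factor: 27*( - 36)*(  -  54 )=2^3*3^8 =52488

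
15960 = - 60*( - 266 )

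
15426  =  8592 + 6834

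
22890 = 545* 42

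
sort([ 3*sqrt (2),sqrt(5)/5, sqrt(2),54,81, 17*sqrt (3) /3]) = [sqrt( 5 )/5,sqrt( 2 ), 3*sqrt( 2),17*sqrt( 3) /3,54, 81 ] 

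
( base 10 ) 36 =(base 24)1C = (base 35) 11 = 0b100100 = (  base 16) 24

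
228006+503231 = 731237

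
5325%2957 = 2368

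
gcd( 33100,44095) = 5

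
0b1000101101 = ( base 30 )ih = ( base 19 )1a6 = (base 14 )2BB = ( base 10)557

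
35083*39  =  1368237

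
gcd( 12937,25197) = 1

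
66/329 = 66/329 = 0.20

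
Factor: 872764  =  2^2*218191^1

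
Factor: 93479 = 93479^1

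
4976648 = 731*6808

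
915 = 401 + 514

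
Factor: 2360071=7^1 * 337153^1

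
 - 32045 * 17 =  - 544765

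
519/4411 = 519/4411 = 0.12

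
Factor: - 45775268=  - 2^2*7^1 * 11^2 * 59^1 * 229^1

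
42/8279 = 42/8279 = 0.01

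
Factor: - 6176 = - 2^5*193^1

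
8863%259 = 57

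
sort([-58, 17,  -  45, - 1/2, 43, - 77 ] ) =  [ - 77,-58, - 45, - 1/2,17,43 ] 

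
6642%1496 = 658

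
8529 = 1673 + 6856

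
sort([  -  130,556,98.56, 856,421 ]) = [-130 , 98.56, 421,556,856]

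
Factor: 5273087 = 5273087^1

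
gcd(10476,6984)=3492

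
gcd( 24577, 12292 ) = 7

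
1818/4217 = 1818/4217 = 0.43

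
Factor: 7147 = 7^1*1021^1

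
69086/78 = 885+28/39= 885.72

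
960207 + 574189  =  1534396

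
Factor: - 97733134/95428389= -2^1*3^ (-1 ) * 7^(-1)*4544209^( - 1)*48866567^1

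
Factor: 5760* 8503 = 48977280 = 2^7*3^2*5^1 *11^1*773^1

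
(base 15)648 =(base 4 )112022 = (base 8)2612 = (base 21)34B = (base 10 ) 1418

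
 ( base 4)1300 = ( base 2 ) 1110000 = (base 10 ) 112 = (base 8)160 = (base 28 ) 40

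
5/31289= 5/31289 = 0.00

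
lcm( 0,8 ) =0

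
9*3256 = 29304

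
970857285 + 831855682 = 1802712967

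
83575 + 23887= 107462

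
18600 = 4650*4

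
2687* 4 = 10748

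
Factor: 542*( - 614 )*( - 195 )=64893660 = 2^2*3^1*5^1*13^1*271^1*307^1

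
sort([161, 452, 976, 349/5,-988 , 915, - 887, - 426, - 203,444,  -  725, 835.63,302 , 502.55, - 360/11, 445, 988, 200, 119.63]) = [ - 988,  -  887, - 725, - 426, - 203 , - 360/11 , 349/5,119.63,  161 , 200 , 302 , 444, 445,452, 502.55, 835.63, 915,976,988] 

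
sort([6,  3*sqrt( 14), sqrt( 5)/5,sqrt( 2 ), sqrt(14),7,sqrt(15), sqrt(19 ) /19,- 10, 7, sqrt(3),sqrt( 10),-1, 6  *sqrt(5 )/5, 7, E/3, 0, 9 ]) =[-10, -1,0, sqrt(19)/19,sqrt(5) /5, E/3 , sqrt(2),sqrt ( 3 ),6 * sqrt( 5) /5,sqrt(10 ),sqrt( 14), sqrt(15), 6 , 7, 7, 7,9, 3*sqrt (14)] 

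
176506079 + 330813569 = 507319648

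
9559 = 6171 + 3388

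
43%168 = 43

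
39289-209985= -170696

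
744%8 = 0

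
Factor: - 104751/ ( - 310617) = 11639/34513 = 103^1 * 113^1*34513^( - 1 ) 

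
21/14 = 1 + 1/2 = 1.50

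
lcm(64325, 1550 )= 128650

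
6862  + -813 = 6049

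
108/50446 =54/25223 = 0.00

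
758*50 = 37900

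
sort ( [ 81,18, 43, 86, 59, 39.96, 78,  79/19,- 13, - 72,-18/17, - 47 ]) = [  -  72, - 47,  -  13, - 18/17, 79/19,18, 39.96 , 43, 59, 78, 81,86 ] 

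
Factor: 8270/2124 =4135/1062=2^( - 1)*3^( - 2 )*5^1*59^( - 1 )*827^1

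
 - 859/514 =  - 859/514 = -  1.67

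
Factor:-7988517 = - 3^3*295871^1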